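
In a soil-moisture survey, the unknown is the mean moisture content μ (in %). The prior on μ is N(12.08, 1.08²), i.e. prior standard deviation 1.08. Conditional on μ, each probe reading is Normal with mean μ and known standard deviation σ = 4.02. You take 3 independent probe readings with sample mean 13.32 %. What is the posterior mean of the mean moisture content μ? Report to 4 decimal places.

For Normal data with known variance σ², a Normal(μ₀, σ₀²) prior on μ is conjugate. Posterior precision = 1/σ₀² + n/σ²; posterior mean is the precision-weighted average of μ₀ and x̄.
n·x̄ = 3·13.32 = 39.96.
σ₀² = 1.08² = 1.1664, σ² = 4.02² = 16.1604; σ² + n·σ₀² = 16.1604 + 3·1.1664 = 19.6596.
Posterior mean = (μ₀/σ₀² + n·x̄/σ²)/(1/σ₀² + n/σ²) = (σ²·μ₀ + σ₀²·n·x̄)/(σ² + n·σ₀²) = (16.1604·12.08 + 1.1664·39.96)/19.6596 = 241.826976/19.6596 = 12.3007.

12.3007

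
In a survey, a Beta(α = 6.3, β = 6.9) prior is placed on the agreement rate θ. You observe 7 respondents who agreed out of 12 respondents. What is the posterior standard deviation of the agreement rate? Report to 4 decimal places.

0.0975

The Beta prior is conjugate to a Binomial/Bernoulli likelihood; the update adds successes to α and failures to β.
Posterior: Beta(α+k, β+n−k) = Beta(6.3+7, 6.9+5) = Beta(13.3, 11.9).
Var = αβ/((α+β)²(α+β+1)) = 13.3·11.9/(25.2²·26.2) = 0.00951253; SD = √0.00951253 = 0.0975.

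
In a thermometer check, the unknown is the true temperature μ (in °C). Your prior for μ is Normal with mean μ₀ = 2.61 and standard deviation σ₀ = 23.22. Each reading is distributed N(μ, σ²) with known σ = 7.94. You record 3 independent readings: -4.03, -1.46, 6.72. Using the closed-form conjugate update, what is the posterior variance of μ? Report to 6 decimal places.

For Normal data with known variance σ², a Normal(μ₀, σ₀²) prior on μ is conjugate. Posterior precision = 1/σ₀² + n/σ²; posterior mean is the precision-weighted average of μ₀ and x̄.
σ₀² = 23.22² = 539.1684, σ² = 7.94² = 63.0436; σ² + n·σ₀² = 63.0436 + 3·539.1684 = 1680.5488.
Posterior precision = 1/σ₀² + n/σ² = 1/539.1684 + 3/63.0436 = (σ² + n·σ₀²)/(σ₀²σ²) = 1680.5488/(539.1684·63.0436); posterior variance σₙ² = σ₀²σ²/(σ² + n·σ₀²) = 539.1684·63.0436/1680.5488 = 20.226200.

20.226200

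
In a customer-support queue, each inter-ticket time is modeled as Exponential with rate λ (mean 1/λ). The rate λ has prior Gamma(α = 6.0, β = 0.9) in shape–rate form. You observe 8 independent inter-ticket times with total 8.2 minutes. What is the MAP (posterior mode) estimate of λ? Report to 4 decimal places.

1.4286

With a Gamma(shape α, rate β) prior on the exponential rate λ, the posterior after n observations with total T = Σxᵢ is Gamma(α+n, β+T).
Posterior: Gamma(6.0+8, 0.9+8.2) = Gamma(14.0, 9.1).
Mode = (α−1)/β = 1.4286.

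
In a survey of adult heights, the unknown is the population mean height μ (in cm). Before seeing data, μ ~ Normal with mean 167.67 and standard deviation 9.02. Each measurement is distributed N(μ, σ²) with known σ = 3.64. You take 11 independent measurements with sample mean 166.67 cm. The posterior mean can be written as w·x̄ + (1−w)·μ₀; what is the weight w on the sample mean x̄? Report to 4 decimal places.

0.9854

For Normal data with known variance σ², a Normal(μ₀, σ₀²) prior on μ is conjugate. Posterior precision = 1/σ₀² + n/σ²; posterior mean is the precision-weighted average of μ₀ and x̄.
σ₀² = 9.02² = 81.3604, σ² = 3.64² = 13.2496. Prior precision 1/σ₀² = 1/81.3604; data precision n/σ² = 11/13.2496.
w = (n/σ²)/(1/σ₀² + n/σ²) = n·σ₀²/(σ² + n·σ₀²) = 11·81.3604/(13.2496 + 11·81.3604) = 894.9644/908.214 = 0.9854.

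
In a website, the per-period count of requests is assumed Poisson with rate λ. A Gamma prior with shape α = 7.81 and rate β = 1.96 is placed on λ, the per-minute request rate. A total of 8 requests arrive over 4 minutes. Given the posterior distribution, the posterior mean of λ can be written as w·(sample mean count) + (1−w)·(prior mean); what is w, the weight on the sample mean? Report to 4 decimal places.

With a Gamma(shape α, rate β) prior, the Poisson likelihood is conjugate: the posterior is Gamma(α + ΣXᵢ, β + n).
Posterior mean = (α₀+S)/(β₀+n) = [n/(β₀+n)]·(S/n) + [β₀/(β₀+n)]·(α₀/β₀), so only n and β₀ enter the weight.
Weight on data w = n/(β₀+n) = 4/(1.96+4) = 4/5.96 = 0.6711.

0.6711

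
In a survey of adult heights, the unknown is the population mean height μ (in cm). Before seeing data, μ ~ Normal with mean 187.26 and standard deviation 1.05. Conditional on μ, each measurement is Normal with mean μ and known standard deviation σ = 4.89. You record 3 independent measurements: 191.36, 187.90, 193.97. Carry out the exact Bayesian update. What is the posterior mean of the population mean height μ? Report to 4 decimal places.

187.7238

For Normal data with known variance σ², a Normal(μ₀, σ₀²) prior on μ is conjugate. Posterior precision = 1/σ₀² + n/σ²; posterior mean is the precision-weighted average of μ₀ and x̄.
Σxᵢ = 191.36 + 187.90 + 193.97 = 573.23, so n·x̄ = 573.23.
σ₀² = 1.05² = 1.1025, σ² = 4.89² = 23.9121; σ² + n·σ₀² = 23.9121 + 3·1.1025 = 27.2196.
Posterior mean = (μ₀/σ₀² + n·x̄/σ²)/(1/σ₀² + n/σ²) = (σ²·μ₀ + σ₀²·n·x̄)/(σ² + n·σ₀²) = (23.9121·187.26 + 1.1025·573.23)/27.2196 = 5109.765921/27.2196 = 187.7238.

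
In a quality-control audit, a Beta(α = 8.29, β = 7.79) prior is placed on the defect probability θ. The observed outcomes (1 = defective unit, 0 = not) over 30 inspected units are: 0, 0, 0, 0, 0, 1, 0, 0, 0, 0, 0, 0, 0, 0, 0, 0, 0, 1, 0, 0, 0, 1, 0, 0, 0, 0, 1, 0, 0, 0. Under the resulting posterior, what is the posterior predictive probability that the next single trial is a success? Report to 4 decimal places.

The Beta prior is conjugate to a Binomial/Bernoulli likelihood; the update adds successes to α and failures to β.
Posterior: Beta(α+k, β+n−k) = Beta(8.29+4, 7.79+26) = Beta(12.29, 33.79).
For a single future Bernoulli trial, P(success | data) = α/(α+β) = 0.2667.

0.2667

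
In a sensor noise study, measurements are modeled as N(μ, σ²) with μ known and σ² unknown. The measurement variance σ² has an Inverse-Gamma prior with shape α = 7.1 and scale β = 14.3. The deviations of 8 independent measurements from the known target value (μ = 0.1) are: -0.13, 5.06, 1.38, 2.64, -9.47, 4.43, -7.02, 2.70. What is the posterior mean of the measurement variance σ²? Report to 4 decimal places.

With known mean μ and an Inverse-Gamma(α, β) prior on σ², the Normal likelihood is conjugate: posterior is Inv-Gamma(α + n/2, β + Σ(xᵢ−μ)²/2).
Σ(xᵢ−μ)² = (-0.13)² + (5.06)² + (1.38)² + (2.64)² + (-9.47)² + (4.43)² + (-7.02)² + (2.70)² = 200.3707.
Posterior: Inv-Gamma(7.1 + 8/2, 14.3 + 200.3707/2) = Inv-Gamma(11.10, 114.48535).
E[σ²|data] = β/(α−1) = 114.48535/10.10 = 11.3352.

11.3352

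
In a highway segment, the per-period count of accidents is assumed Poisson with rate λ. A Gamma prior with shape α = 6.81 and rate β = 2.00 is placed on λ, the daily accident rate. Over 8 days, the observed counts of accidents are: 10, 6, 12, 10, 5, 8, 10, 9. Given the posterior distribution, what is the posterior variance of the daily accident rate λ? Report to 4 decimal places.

With a Gamma(shape α, rate β) prior, the Poisson likelihood is conjugate: the posterior is Gamma(α + ΣXᵢ, β + n).
Sum of counts S = 70 over n = 8 days.
Posterior: Gamma(α+S, β+n) = Gamma(6.81+70, 2.00+8) = Gamma(76.81, 10.00).
Var = α/β² = 76.81/10.00² = 0.7681.

0.7681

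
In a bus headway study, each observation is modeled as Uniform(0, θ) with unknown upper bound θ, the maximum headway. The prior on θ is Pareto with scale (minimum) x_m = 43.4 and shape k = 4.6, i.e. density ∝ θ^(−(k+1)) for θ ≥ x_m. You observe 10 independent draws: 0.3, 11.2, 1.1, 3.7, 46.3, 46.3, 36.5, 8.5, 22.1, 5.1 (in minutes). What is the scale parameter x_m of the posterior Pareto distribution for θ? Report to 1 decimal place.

A Pareto(scale x_m, shape k) prior on the upper bound θ of Uniform(0, θ) is conjugate: posterior is Pareto(max(x_m, max xᵢ), k + n).
Sample maximum = 46.3; prior scale x_m = 43.4 → posterior scale = max = 46.3.
Posterior shape = 4.6 + 10 = 14.6.
Posterior scale x_m = 46.3.

46.3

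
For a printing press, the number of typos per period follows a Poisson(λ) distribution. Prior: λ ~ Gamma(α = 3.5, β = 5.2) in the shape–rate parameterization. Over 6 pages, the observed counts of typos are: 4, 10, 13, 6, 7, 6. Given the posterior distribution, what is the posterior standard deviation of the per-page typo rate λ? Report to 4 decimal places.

0.6282

With a Gamma(shape α, rate β) prior, the Poisson likelihood is conjugate: the posterior is Gamma(α + ΣXᵢ, β + n).
Sum of counts S = 46 over n = 6 pages.
Posterior: Gamma(α+S, β+n) = Gamma(3.5+46, 5.2+6) = Gamma(49.5, 11.2).
SD = √α/β = √49.5/11.2 = 0.6282.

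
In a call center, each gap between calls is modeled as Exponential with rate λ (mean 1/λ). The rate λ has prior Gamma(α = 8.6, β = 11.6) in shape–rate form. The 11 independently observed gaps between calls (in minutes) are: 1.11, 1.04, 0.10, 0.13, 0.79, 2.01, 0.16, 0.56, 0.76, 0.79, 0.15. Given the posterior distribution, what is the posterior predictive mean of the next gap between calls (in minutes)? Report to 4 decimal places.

1.0323

With a Gamma(shape α, rate β) prior on the exponential rate λ, the posterior after n observations with total T = Σxᵢ is Gamma(α+n, β+T).
Sum of observations T = 7.60 minutes; n = 11.
Posterior: Gamma(8.6+11, 11.6+7.60) = Gamma(19.6, 19.20).
The predictive distribution for the next observation is Lomax; its mean is β/(α−1) = 19.20/18.6 = 1.0323.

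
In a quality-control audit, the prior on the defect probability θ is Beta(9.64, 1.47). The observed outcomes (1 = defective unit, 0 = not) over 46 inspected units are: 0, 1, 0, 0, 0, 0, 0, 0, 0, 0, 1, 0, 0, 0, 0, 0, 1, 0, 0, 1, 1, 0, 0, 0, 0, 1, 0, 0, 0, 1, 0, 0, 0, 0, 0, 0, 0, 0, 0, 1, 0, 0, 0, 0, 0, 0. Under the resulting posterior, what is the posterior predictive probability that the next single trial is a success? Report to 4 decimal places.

0.3089

The Beta prior is conjugate to a Binomial/Bernoulli likelihood; the update adds successes to α and failures to β.
Posterior: Beta(α+k, β+n−k) = Beta(9.64+8, 1.47+38) = Beta(17.64, 39.47).
For a single future Bernoulli trial, P(success | data) = α/(α+β) = 0.3089.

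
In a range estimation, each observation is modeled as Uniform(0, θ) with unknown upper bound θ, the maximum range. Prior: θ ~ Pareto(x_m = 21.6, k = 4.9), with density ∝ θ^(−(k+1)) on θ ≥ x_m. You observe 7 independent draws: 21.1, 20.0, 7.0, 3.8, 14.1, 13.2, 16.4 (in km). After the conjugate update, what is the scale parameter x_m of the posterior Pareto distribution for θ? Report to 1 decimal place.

21.6

A Pareto(scale x_m, shape k) prior on the upper bound θ of Uniform(0, θ) is conjugate: posterior is Pareto(max(x_m, max xᵢ), k + n).
Sample maximum = 21.1; prior scale x_m = 21.6 → posterior scale = max = 21.6.
Posterior shape = 4.9 + 7 = 11.9.
Posterior scale x_m = 21.6.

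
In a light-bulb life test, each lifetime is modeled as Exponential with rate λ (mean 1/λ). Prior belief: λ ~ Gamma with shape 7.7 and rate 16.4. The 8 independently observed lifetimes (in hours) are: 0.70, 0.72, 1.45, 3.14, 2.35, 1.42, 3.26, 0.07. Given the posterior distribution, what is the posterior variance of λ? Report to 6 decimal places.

With a Gamma(shape α, rate β) prior on the exponential rate λ, the posterior after n observations with total T = Σxᵢ is Gamma(α+n, β+T).
Sum of observations T = 13.11 hours; n = 8.
Posterior: Gamma(7.7+8, 16.4+13.11) = Gamma(15.7, 29.51).
Var = α/β² = 0.018029.

0.018029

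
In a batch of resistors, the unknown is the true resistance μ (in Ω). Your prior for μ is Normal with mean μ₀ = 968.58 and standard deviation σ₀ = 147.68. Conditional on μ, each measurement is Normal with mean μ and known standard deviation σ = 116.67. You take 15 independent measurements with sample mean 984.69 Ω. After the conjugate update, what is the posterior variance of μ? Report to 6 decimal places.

871.209401

For Normal data with known variance σ², a Normal(μ₀, σ₀²) prior on μ is conjugate. Posterior precision = 1/σ₀² + n/σ²; posterior mean is the precision-weighted average of μ₀ and x̄.
σ₀² = 147.68² = 21809.3824, σ² = 116.67² = 13611.8889; σ² + n·σ₀² = 13611.8889 + 15·21809.3824 = 340752.6249.
Posterior precision = 1/σ₀² + n/σ² = 1/21809.3824 + 15/13611.8889 = (σ² + n·σ₀²)/(σ₀²σ²) = 340752.6249/(21809.3824·13611.8889); posterior variance σₙ² = σ₀²σ²/(σ² + n·σ₀²) = 21809.3824·13611.8889/340752.6249 = 871.209401.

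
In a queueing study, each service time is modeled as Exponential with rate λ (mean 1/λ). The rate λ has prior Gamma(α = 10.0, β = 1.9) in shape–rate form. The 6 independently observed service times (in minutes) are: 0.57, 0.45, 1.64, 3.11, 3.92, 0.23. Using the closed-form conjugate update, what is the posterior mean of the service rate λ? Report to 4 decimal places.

1.3536

With a Gamma(shape α, rate β) prior on the exponential rate λ, the posterior after n observations with total T = Σxᵢ is Gamma(α+n, β+T).
Sum of observations T = 9.92 minutes; n = 6.
Posterior: Gamma(10.0+6, 1.9+9.92) = Gamma(16.0, 11.82).
Posterior mean of λ = α/β = 16.0/11.82 = 1.3536.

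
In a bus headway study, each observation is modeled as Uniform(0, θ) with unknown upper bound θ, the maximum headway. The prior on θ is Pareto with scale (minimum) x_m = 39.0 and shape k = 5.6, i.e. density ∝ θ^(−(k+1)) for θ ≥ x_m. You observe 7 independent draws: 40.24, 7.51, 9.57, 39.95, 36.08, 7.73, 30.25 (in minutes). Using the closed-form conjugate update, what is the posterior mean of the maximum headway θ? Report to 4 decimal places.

43.7090

A Pareto(scale x_m, shape k) prior on the upper bound θ of Uniform(0, θ) is conjugate: posterior is Pareto(max(x_m, max xᵢ), k + n).
Sample maximum = 40.24; prior scale x_m = 39.0 → posterior scale = max = 40.24.
Posterior shape = 5.6 + 7 = 12.6.
E[θ|data] = k·x_m/(k−1) = 12.6·40.24/11.6 = 43.7090.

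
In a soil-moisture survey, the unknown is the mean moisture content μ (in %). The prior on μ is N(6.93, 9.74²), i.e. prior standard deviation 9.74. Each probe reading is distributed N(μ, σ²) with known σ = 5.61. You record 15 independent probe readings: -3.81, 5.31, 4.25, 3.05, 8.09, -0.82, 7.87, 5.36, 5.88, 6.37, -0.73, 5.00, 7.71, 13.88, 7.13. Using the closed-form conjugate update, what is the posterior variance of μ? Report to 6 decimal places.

2.052741

For Normal data with known variance σ², a Normal(μ₀, σ₀²) prior on μ is conjugate. Posterior precision = 1/σ₀² + n/σ²; posterior mean is the precision-weighted average of μ₀ and x̄.
σ₀² = 9.74² = 94.8676, σ² = 5.61² = 31.4721; σ² + n·σ₀² = 31.4721 + 15·94.8676 = 1454.4861.
Posterior precision = 1/σ₀² + n/σ² = 1/94.8676 + 15/31.4721 = (σ² + n·σ₀²)/(σ₀²σ²) = 1454.4861/(94.8676·31.4721); posterior variance σₙ² = σ₀²σ²/(σ² + n·σ₀²) = 94.8676·31.4721/1454.4861 = 2.052741.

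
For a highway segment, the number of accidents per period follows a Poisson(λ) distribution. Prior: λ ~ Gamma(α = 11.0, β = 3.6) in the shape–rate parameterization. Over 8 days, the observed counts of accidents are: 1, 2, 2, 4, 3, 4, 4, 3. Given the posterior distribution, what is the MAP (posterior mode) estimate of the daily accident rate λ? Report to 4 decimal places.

With a Gamma(shape α, rate β) prior, the Poisson likelihood is conjugate: the posterior is Gamma(α + ΣXᵢ, β + n).
Sum of counts S = 23 over n = 8 days.
Posterior: Gamma(α+S, β+n) = Gamma(11.0+23, 3.6+8) = Gamma(34.0, 11.6).
Mode of Gamma(α,β) for α≥1 is (α−1)/β = 33.0/11.6 = 2.8448.

2.8448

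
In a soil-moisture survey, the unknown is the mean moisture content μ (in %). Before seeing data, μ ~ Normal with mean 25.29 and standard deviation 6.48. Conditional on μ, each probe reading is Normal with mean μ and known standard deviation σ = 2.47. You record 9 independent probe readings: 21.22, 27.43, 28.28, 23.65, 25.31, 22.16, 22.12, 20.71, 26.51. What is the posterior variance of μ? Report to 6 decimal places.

0.667108

For Normal data with known variance σ², a Normal(μ₀, σ₀²) prior on μ is conjugate. Posterior precision = 1/σ₀² + n/σ²; posterior mean is the precision-weighted average of μ₀ and x̄.
σ₀² = 6.48² = 41.9904, σ² = 2.47² = 6.1009; σ² + n·σ₀² = 6.1009 + 9·41.9904 = 384.0145.
Posterior precision = 1/σ₀² + n/σ² = 1/41.9904 + 9/6.1009 = (σ² + n·σ₀²)/(σ₀²σ²) = 384.0145/(41.9904·6.1009); posterior variance σₙ² = σ₀²σ²/(σ² + n·σ₀²) = 41.9904·6.1009/384.0145 = 0.667108.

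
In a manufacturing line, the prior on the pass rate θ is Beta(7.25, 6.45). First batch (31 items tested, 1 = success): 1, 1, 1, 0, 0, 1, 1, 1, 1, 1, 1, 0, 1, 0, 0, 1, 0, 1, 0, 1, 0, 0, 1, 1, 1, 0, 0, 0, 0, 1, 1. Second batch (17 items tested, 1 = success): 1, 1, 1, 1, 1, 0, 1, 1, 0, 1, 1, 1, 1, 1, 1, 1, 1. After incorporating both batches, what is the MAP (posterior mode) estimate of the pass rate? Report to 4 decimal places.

0.6575

The Beta prior is conjugate to a Binomial/Bernoulli likelihood; the update adds successes to α and failures to β.
After batch 1: Beta(7.25+18, 6.45+13) = Beta(25.25, 19.45).
After batch 2: Beta(25.25+15, 19.45+2) = Beta(40.25, 21.45).
Mode of Beta(a,b) for a,b>1 is (a−1)/(a+b−2) = 39.25/59.70 = 0.6575.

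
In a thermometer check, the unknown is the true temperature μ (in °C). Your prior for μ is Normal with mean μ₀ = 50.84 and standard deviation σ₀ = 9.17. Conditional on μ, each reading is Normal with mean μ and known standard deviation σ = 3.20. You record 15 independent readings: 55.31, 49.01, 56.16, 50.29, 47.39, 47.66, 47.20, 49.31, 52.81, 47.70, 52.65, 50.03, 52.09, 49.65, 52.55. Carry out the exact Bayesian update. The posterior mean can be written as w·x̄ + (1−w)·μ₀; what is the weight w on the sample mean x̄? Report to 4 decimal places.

0.9919

For Normal data with known variance σ², a Normal(μ₀, σ₀²) prior on μ is conjugate. Posterior precision = 1/σ₀² + n/σ²; posterior mean is the precision-weighted average of μ₀ and x̄.
σ₀² = 9.17² = 84.0889, σ² = 3.20² = 10.24. Prior precision 1/σ₀² = 1/84.0889; data precision n/σ² = 15/10.24.
w = (n/σ²)/(1/σ₀² + n/σ²) = n·σ₀²/(σ² + n·σ₀²) = 15·84.0889/(10.24 + 15·84.0889) = 1261.3335/1271.5735 = 0.9919.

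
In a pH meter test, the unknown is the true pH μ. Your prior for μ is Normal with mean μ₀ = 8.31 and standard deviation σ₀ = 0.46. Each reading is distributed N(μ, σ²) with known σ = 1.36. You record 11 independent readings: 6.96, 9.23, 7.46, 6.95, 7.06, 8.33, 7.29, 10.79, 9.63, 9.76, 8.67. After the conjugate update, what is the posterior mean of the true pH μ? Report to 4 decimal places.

For Normal data with known variance σ², a Normal(μ₀, σ₀²) prior on μ is conjugate. Posterior precision = 1/σ₀² + n/σ²; posterior mean is the precision-weighted average of μ₀ and x̄.
Σxᵢ = 6.96 + 9.23 + 7.46 + 6.95 + 7.06 + 8.33 + 7.29 + 10.79 + 9.63 + 9.76 + 8.67 = 92.13, so n·x̄ = 92.13.
σ₀² = 0.46² = 0.2116, σ² = 1.36² = 1.8496; σ² + n·σ₀² = 1.8496 + 11·0.2116 = 4.1772.
Posterior mean = (μ₀/σ₀² + n·x̄/σ²)/(1/σ₀² + n/σ²) = (σ²·μ₀ + σ₀²·n·x̄)/(σ² + n·σ₀²) = (1.8496·8.31 + 0.2116·92.13)/4.1772 = 34.864884/4.1772 = 8.3465.

8.3465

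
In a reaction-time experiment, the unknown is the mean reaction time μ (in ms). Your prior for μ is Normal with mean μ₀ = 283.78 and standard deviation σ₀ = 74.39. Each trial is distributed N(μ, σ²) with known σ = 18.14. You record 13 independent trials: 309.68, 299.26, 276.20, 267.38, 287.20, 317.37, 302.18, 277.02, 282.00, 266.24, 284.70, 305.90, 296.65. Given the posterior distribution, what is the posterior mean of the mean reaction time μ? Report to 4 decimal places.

290.1080

For Normal data with known variance σ², a Normal(μ₀, σ₀²) prior on μ is conjugate. Posterior precision = 1/σ₀² + n/σ²; posterior mean is the precision-weighted average of μ₀ and x̄.
Σxᵢ = 309.68 + 299.26 + 276.20 + 267.38 + 287.20 + 317.37 + 302.18 + 277.02 + 282.00 + 266.24 + 284.70 + 305.90 + 296.65 = 3771.78, so n·x̄ = 3771.78.
σ₀² = 74.39² = 5533.8721, σ² = 18.14² = 329.0596; σ² + n·σ₀² = 329.0596 + 13·5533.8721 = 72269.3969.
Posterior mean = (μ₀/σ₀² + n·x̄/σ²)/(1/σ₀² + n/σ²) = (σ²·μ₀ + σ₀²·n·x̄)/(σ² + n·σ₀²) = (329.0596·283.78 + 5533.8721·3771.78)/72269.3969 = 20965928.642626/72269.3969 = 290.1080.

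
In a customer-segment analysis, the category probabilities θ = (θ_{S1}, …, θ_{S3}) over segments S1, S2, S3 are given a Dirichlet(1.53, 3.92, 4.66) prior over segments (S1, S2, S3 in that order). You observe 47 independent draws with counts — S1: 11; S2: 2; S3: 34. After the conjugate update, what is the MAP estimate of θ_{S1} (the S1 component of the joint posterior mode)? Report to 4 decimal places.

0.2131

The Dirichlet prior is conjugate to the Multinomial likelihood: each posterior αⱼ = prior αⱼ + observed count nⱼ.
Posterior concentration: (12.53, 5.92, 38.66), total = 57.11.
Joint mode component: (α_{S1}−1)/(Σα−K) = 11.53/54.11 = 0.2131.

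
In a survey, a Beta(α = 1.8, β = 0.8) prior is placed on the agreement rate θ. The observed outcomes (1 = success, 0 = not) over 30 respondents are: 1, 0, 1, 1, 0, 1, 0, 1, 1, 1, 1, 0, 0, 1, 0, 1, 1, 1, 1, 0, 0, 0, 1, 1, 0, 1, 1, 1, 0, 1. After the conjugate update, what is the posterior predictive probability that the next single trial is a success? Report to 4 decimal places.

The Beta prior is conjugate to a Binomial/Bernoulli likelihood; the update adds successes to α and failures to β.
Posterior: Beta(α+k, β+n−k) = Beta(1.8+19, 0.8+11) = Beta(20.8, 11.8).
For a single future Bernoulli trial, P(success | data) = α/(α+β) = 0.6380.

0.6380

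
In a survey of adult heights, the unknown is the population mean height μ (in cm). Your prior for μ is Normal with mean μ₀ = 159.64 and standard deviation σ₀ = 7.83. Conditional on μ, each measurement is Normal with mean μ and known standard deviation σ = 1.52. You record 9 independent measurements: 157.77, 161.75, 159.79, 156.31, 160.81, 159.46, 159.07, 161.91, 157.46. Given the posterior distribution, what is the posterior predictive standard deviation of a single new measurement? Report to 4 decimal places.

1.6019

For Normal data with known variance σ², a Normal(μ₀, σ₀²) prior on μ is conjugate. Posterior precision = 1/σ₀² + n/σ²; posterior mean is the precision-weighted average of μ₀ and x̄.
σ₀² = 7.83² = 61.3089, σ² = 1.52² = 2.3104; σ² + n·σ₀² = 2.3104 + 9·61.3089 = 554.0905.
Posterior precision = 1/σ₀² + n/σ² = 1/61.3089 + 9/2.3104 = (σ² + n·σ₀²)/(σ₀²σ²) = 554.0905/(61.3089·2.3104); posterior variance σₙ² = σ₀²σ²/(σ² + n·σ₀²) = 61.3089·2.3104/554.0905 = 0.255641.
Predictive variance for one new observation = σₙ² + σ² = 61.3089·2.3104/554.0905 + 2.3104 = σ²·(σ₀² + 554.0905)/554.0905 = 2.3104·615.3994/554.0905 = 2.566041; SD = √(2.3104·615.3994/554.0905) = 1.6019.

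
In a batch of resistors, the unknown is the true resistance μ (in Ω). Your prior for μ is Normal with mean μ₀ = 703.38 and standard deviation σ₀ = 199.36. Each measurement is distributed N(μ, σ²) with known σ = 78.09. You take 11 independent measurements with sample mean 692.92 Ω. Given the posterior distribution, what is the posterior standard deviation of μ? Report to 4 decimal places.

For Normal data with known variance σ², a Normal(μ₀, σ₀²) prior on μ is conjugate. Posterior precision = 1/σ₀² + n/σ²; posterior mean is the precision-weighted average of μ₀ and x̄.
σ₀² = 199.36² = 39744.4096, σ² = 78.09² = 6098.0481; σ² + n·σ₀² = 6098.0481 + 11·39744.4096 = 443286.5537.
Posterior precision = 1/σ₀² + n/σ² = 1/39744.4096 + 11/6098.0481 = (σ² + n·σ₀²)/(σ₀²σ²) = 443286.5537/(39744.4096·6098.0481); posterior variance σₙ² = σ₀²σ²/(σ² + n·σ₀²) = 39744.4096·6098.0481/443286.5537 = 546.741875.
Posterior SD = √σₙ² = √(39744.4096·6098.0481/443286.5537) = 23.3825.

23.3825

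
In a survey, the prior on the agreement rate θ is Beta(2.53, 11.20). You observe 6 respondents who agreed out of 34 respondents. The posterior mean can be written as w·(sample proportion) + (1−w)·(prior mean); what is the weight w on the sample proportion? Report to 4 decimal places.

The Beta prior is conjugate to a Binomial/Bernoulli likelihood; the update adds successes to α and failures to β.
Posterior mean = (α₀+k)/(α₀+β₀+n) = [n/(α₀+β₀+n)]·(k/n) + [(α₀+β₀)/(α₀+β₀+n)]·α₀/(α₀+β₀), so only n and the prior enter the weight.
The weight on the data is w = n/(α₀+β₀+n) = 34/(2.53+11.20+34) = 34/47.73 = 0.7123.

0.7123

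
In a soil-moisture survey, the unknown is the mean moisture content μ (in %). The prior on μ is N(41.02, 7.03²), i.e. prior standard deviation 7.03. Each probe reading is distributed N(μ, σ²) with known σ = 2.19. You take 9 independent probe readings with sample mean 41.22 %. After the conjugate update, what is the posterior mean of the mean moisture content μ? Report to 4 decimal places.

For Normal data with known variance σ², a Normal(μ₀, σ₀²) prior on μ is conjugate. Posterior precision = 1/σ₀² + n/σ²; posterior mean is the precision-weighted average of μ₀ and x̄.
n·x̄ = 9·41.22 = 370.98.
σ₀² = 7.03² = 49.4209, σ² = 2.19² = 4.7961; σ² + n·σ₀² = 4.7961 + 9·49.4209 = 449.5842.
Posterior mean = (μ₀/σ₀² + n·x̄/σ²)/(1/σ₀² + n/σ²) = (σ²·μ₀ + σ₀²·n·x̄)/(σ² + n·σ₀²) = (4.7961·41.02 + 49.4209·370.98)/449.5842 = 18530.901504/449.5842 = 41.2179.

41.2179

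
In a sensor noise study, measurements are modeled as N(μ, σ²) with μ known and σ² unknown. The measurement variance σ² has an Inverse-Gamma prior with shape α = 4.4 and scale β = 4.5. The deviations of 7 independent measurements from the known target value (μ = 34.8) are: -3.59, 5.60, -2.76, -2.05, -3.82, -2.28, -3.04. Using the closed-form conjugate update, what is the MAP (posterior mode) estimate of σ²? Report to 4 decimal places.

5.2866

With known mean μ and an Inverse-Gamma(α, β) prior on σ², the Normal likelihood is conjugate: posterior is Inv-Gamma(α + n/2, β + Σ(xᵢ−μ)²/2).
Σ(xᵢ−μ)² = (-3.59)² + (5.60)² + (-2.76)² + (-2.05)² + (-3.82)² + (-2.28)² + (-3.04)² = 85.1006.
Posterior: Inv-Gamma(4.4 + 7/2, 4.5 + 85.1006/2) = Inv-Gamma(7.90, 47.05030).
Mode = β/(α+1) = 47.05030/8.90 = 5.2866.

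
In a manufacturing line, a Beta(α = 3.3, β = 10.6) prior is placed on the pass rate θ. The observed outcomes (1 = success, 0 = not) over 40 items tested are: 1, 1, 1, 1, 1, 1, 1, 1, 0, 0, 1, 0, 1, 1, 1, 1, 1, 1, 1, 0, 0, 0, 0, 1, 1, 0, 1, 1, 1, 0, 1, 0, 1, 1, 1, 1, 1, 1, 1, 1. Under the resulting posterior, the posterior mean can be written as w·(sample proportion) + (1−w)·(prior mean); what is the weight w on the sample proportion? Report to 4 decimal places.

0.7421

The Beta prior is conjugate to a Binomial/Bernoulli likelihood; the update adds successes to α and failures to β.
Posterior mean = (α₀+k)/(α₀+β₀+n) = [n/(α₀+β₀+n)]·(k/n) + [(α₀+β₀)/(α₀+β₀+n)]·α₀/(α₀+β₀), so only n and the prior enter the weight.
The weight on the data is w = n/(α₀+β₀+n) = 40/(3.3+10.6+40) = 40/53.9 = 0.7421.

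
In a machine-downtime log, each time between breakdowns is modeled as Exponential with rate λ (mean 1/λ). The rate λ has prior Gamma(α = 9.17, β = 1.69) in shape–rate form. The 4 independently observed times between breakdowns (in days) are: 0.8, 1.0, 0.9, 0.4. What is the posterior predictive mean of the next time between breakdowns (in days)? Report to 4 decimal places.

0.3936

With a Gamma(shape α, rate β) prior on the exponential rate λ, the posterior after n observations with total T = Σxᵢ is Gamma(α+n, β+T).
Sum of observations T = 3.1 days; n = 4.
Posterior: Gamma(9.17+4, 1.69+3.1) = Gamma(13.17, 4.79).
The predictive distribution for the next observation is Lomax; its mean is β/(α−1) = 4.79/12.17 = 0.3936.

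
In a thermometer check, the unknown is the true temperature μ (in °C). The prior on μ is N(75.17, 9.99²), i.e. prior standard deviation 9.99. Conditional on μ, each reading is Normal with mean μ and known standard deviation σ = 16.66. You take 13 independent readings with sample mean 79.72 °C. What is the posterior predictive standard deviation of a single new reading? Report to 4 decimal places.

17.1797

For Normal data with known variance σ², a Normal(μ₀, σ₀²) prior on μ is conjugate. Posterior precision = 1/σ₀² + n/σ²; posterior mean is the precision-weighted average of μ₀ and x̄.
σ₀² = 9.99² = 99.8001, σ² = 16.66² = 277.5556; σ² + n·σ₀² = 277.5556 + 13·99.8001 = 1574.9569.
Posterior precision = 1/σ₀² + n/σ² = 1/99.8001 + 13/277.5556 = (σ² + n·σ₀²)/(σ₀²σ²) = 1574.9569/(99.8001·277.5556); posterior variance σₙ² = σ₀²σ²/(σ² + n·σ₀²) = 99.8001·277.5556/1574.9569 = 17.587832.
Predictive variance for one new observation = σₙ² + σ² = 99.8001·277.5556/1574.9569 + 277.5556 = σ²·(σ₀² + 1574.9569)/1574.9569 = 277.5556·1674.757/1574.9569 = 295.143432; SD = √(277.5556·1674.757/1574.9569) = 17.1797.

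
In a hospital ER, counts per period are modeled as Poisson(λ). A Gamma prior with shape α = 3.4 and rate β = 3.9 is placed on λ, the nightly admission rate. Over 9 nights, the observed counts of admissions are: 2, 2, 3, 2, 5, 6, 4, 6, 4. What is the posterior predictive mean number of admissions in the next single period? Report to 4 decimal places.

2.8992

With a Gamma(shape α, rate β) prior, the Poisson likelihood is conjugate: the posterior is Gamma(α + ΣXᵢ, β + n).
Sum of counts S = 34 over n = 9 nights.
Posterior: Gamma(α+S, β+n) = Gamma(3.4+34, 3.9+9) = Gamma(37.4, 12.9).
The predictive distribution for one future period is NegBinom with mean α/β = 2.8992.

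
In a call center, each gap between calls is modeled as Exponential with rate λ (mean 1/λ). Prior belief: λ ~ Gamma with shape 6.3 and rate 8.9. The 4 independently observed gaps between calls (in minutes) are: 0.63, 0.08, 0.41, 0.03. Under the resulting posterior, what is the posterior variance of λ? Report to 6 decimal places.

0.101978

With a Gamma(shape α, rate β) prior on the exponential rate λ, the posterior after n observations with total T = Σxᵢ is Gamma(α+n, β+T).
Sum of observations T = 1.15 minutes; n = 4.
Posterior: Gamma(6.3+4, 8.9+1.15) = Gamma(10.3, 10.05).
Var = α/β² = 0.101978.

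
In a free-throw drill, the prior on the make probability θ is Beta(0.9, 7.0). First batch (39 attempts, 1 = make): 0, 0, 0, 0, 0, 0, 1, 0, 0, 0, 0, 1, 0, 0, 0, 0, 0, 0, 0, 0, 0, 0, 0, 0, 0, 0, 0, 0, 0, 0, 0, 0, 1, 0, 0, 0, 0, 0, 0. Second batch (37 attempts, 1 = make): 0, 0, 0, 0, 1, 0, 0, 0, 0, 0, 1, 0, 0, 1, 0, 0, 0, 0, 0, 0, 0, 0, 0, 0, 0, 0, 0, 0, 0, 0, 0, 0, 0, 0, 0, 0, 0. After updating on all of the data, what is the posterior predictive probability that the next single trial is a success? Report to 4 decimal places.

The Beta prior is conjugate to a Binomial/Bernoulli likelihood; the update adds successes to α and failures to β.
After batch 1: Beta(0.9+3, 7.0+36) = Beta(3.9, 43.0).
After batch 2: Beta(3.9+3, 43.0+34) = Beta(6.9, 77.0).
For a single future Bernoulli trial, P(success | data) = α/(α+β) = 0.0822.

0.0822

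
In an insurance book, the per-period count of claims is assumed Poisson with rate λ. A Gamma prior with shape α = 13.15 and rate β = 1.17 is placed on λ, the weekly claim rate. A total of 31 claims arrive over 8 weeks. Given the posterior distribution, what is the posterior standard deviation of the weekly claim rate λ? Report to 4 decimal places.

0.7246

With a Gamma(shape α, rate β) prior, the Poisson likelihood is conjugate: the posterior is Gamma(α + ΣXᵢ, β + n).
Posterior: Gamma(α+S, β+n) = Gamma(13.15+31, 1.17+8) = Gamma(44.15, 9.17).
SD = √α/β = √44.15/9.17 = 0.7246.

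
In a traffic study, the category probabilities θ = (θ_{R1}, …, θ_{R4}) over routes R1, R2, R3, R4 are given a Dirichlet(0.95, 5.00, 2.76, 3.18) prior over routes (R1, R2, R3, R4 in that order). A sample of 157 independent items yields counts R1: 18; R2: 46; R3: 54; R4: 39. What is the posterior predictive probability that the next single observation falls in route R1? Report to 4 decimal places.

0.1122

The Dirichlet prior is conjugate to the Multinomial likelihood: each posterior αⱼ = prior αⱼ + observed count nⱼ.
Posterior concentration: (18.95, 51.00, 56.76, 42.18), total = 168.89.
P(next = R1 | data) = α_{R1}/Σα = 0.1122.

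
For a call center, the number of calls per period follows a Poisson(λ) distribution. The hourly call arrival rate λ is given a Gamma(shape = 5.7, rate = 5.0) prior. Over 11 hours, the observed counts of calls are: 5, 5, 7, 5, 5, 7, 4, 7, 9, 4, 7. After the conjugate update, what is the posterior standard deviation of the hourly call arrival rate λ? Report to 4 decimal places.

With a Gamma(shape α, rate β) prior, the Poisson likelihood is conjugate: the posterior is Gamma(α + ΣXᵢ, β + n).
Sum of counts S = 65 over n = 11 hours.
Posterior: Gamma(α+S, β+n) = Gamma(5.7+65, 5.0+11) = Gamma(70.7, 16.0).
SD = √α/β = √70.7/16.0 = 0.5255.

0.5255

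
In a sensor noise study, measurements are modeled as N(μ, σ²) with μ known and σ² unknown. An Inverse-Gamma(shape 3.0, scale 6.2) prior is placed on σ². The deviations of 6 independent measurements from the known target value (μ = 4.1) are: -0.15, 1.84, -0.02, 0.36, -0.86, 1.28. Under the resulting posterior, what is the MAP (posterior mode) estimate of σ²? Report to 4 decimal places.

1.3083

With known mean μ and an Inverse-Gamma(α, β) prior on σ², the Normal likelihood is conjugate: posterior is Inv-Gamma(α + n/2, β + Σ(xᵢ−μ)²/2).
Σ(xᵢ−μ)² = (-0.15)² + (1.84)² + (-0.02)² + (0.36)² + (-0.86)² + (1.28)² = 5.9161.
Posterior: Inv-Gamma(3.0 + 6/2, 6.2 + 5.9161/2) = Inv-Gamma(6.00, 9.15805).
Mode = β/(α+1) = 9.15805/7.00 = 1.3083.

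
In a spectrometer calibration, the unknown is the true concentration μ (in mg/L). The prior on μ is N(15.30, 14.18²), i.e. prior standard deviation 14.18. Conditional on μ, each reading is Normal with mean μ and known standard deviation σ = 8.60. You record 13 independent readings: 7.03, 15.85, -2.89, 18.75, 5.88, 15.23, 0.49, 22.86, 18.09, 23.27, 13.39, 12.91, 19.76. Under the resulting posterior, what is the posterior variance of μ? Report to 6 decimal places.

5.532687

For Normal data with known variance σ², a Normal(μ₀, σ₀²) prior on μ is conjugate. Posterior precision = 1/σ₀² + n/σ²; posterior mean is the precision-weighted average of μ₀ and x̄.
σ₀² = 14.18² = 201.0724, σ² = 8.60² = 73.96; σ² + n·σ₀² = 73.96 + 13·201.0724 = 2687.9012.
Posterior precision = 1/σ₀² + n/σ² = 1/201.0724 + 13/73.96 = (σ² + n·σ₀²)/(σ₀²σ²) = 2687.9012/(201.0724·73.96); posterior variance σₙ² = σ₀²σ²/(σ² + n·σ₀²) = 201.0724·73.96/2687.9012 = 5.532687.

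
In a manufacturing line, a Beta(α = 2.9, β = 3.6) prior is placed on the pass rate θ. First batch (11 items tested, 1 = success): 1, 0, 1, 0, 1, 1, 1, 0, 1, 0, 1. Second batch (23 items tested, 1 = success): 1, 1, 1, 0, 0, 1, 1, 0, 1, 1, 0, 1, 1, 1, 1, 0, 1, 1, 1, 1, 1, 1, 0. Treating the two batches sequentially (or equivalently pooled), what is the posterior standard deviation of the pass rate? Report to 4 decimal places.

0.0733

The Beta prior is conjugate to a Binomial/Bernoulli likelihood; the update adds successes to α and failures to β.
After batch 1: Beta(2.9+7, 3.6+4) = Beta(9.9, 7.6).
After batch 2: Beta(9.9+17, 7.6+6) = Beta(26.9, 13.6).
Var = αβ/((α+β)²(α+β+1)) = 26.9·13.6/(40.5²·41.5) = 0.00537444; SD = √0.00537444 = 0.0733.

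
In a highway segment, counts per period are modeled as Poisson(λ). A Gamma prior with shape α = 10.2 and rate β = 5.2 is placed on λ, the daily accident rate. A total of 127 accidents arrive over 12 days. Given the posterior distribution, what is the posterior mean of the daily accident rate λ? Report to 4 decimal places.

With a Gamma(shape α, rate β) prior, the Poisson likelihood is conjugate: the posterior is Gamma(α + ΣXᵢ, β + n).
Posterior: Gamma(α+S, β+n) = Gamma(10.2+127, 5.2+12) = Gamma(137.2, 17.2).
Posterior mean = α/β = 137.2/17.2 = 7.9767.

7.9767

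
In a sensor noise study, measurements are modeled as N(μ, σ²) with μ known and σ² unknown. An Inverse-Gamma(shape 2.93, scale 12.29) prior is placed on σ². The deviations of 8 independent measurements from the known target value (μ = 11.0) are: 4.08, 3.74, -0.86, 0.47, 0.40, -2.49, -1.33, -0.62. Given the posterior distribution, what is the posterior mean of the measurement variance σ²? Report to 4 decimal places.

5.4543

With known mean μ and an Inverse-Gamma(α, β) prior on σ², the Normal likelihood is conjugate: posterior is Inv-Gamma(α + n/2, β + Σ(xᵢ−μ)²/2).
Σ(xᵢ−μ)² = (4.08)² + (3.74)² + (-0.86)² + (0.47)² + (0.40)² + (-2.49)² + (-1.33)² + (-0.62)² = 40.1079.
Posterior: Inv-Gamma(2.93 + 8/2, 12.29 + 40.1079/2) = Inv-Gamma(6.93, 32.34395).
E[σ²|data] = β/(α−1) = 32.34395/5.93 = 5.4543.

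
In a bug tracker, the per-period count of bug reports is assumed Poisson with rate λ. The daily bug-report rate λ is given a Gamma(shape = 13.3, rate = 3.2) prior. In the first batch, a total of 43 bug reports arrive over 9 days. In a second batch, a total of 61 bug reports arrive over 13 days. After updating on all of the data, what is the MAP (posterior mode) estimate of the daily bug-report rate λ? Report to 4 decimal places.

With a Gamma(shape α, rate β) prior, the Poisson likelihood is conjugate: the posterior is Gamma(α + ΣXᵢ, β + n).
After batch 1: Gamma(α+S, β+n) = Gamma(13.3+43, 3.2+9) = Gamma(56.3, 12.2).
After batch 2: Gamma(α+S, β+n) = Gamma(56.3+61, 12.2+13) = Gamma(117.3, 25.2).
Mode of Gamma(α,β) for α≥1 is (α−1)/β = 116.3/25.2 = 4.6151.

4.6151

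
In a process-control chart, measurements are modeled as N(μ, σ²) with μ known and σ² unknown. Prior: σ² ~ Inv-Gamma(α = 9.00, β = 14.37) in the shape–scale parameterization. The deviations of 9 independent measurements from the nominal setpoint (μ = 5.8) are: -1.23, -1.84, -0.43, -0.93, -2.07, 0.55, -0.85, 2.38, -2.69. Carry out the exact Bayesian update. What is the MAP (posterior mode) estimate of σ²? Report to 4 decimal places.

With known mean μ and an Inverse-Gamma(α, β) prior on σ², the Normal likelihood is conjugate: posterior is Inv-Gamma(α + n/2, β + Σ(xᵢ−μ)²/2).
Σ(xᵢ−μ)² = (-1.23)² + (-1.84)² + (-0.43)² + (-0.93)² + (-2.07)² + (0.55)² + (-0.85)² + (2.38)² + (-2.69)² = 24.1587.
Posterior: Inv-Gamma(9.00 + 9/2, 14.37 + 24.1587/2) = Inv-Gamma(13.50, 26.44935).
Mode = β/(α+1) = 26.44935/14.50 = 1.8241.

1.8241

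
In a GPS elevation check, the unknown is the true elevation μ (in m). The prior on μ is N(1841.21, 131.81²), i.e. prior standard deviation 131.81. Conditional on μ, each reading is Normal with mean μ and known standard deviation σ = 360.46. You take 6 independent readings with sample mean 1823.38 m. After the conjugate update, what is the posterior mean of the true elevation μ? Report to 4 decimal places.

1833.2729

For Normal data with known variance σ², a Normal(μ₀, σ₀²) prior on μ is conjugate. Posterior precision = 1/σ₀² + n/σ²; posterior mean is the precision-weighted average of μ₀ and x̄.
n·x̄ = 6·1823.38 = 10940.28.
σ₀² = 131.81² = 17373.8761, σ² = 360.46² = 129931.4116; σ² + n·σ₀² = 129931.4116 + 6·17373.8761 = 234174.6682.
Posterior mean = (μ₀/σ₀² + n·x̄/σ²)/(1/σ₀² + n/σ²) = (σ²·μ₀ + σ₀²·n·x̄)/(σ² + n·σ₀²) = (129931.4116·1841.21 + 17373.8761·10940.28)/234174.6682 = 429306083.571344/234174.6682 = 1833.2729.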